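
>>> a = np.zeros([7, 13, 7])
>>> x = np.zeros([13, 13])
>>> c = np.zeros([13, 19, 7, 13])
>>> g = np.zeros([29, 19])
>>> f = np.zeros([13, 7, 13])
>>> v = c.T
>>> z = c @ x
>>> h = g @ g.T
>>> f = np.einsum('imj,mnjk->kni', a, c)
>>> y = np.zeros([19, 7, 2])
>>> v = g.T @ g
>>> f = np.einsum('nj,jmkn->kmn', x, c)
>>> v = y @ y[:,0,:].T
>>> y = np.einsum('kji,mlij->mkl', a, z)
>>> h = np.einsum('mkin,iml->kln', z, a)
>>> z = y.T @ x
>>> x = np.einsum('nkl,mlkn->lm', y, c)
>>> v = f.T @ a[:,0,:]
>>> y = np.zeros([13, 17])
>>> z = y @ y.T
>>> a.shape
(7, 13, 7)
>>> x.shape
(19, 13)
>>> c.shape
(13, 19, 7, 13)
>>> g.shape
(29, 19)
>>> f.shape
(7, 19, 13)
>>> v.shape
(13, 19, 7)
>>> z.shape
(13, 13)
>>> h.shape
(19, 7, 13)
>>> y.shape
(13, 17)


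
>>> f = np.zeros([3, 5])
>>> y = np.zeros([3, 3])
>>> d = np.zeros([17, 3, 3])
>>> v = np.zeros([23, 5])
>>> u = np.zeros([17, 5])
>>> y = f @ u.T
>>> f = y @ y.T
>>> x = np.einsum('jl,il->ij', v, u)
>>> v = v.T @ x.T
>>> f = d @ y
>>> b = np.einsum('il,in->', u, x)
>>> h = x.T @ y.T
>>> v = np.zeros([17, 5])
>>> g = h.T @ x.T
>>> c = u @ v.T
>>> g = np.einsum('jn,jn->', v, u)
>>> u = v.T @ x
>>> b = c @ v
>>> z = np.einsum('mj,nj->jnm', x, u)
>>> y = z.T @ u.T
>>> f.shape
(17, 3, 17)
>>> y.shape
(17, 5, 5)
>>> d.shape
(17, 3, 3)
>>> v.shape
(17, 5)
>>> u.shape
(5, 23)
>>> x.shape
(17, 23)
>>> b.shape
(17, 5)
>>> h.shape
(23, 3)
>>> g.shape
()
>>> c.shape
(17, 17)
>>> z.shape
(23, 5, 17)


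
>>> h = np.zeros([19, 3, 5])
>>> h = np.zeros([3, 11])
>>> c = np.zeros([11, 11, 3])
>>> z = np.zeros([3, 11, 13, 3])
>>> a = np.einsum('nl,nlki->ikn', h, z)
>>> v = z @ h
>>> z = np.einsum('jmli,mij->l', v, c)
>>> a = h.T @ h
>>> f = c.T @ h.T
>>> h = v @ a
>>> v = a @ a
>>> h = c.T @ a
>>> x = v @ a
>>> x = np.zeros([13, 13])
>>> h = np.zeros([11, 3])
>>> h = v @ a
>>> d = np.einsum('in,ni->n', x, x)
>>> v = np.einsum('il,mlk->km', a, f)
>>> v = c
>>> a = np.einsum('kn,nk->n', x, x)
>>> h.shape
(11, 11)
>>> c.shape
(11, 11, 3)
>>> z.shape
(13,)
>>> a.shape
(13,)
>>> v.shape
(11, 11, 3)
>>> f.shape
(3, 11, 3)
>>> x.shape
(13, 13)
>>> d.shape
(13,)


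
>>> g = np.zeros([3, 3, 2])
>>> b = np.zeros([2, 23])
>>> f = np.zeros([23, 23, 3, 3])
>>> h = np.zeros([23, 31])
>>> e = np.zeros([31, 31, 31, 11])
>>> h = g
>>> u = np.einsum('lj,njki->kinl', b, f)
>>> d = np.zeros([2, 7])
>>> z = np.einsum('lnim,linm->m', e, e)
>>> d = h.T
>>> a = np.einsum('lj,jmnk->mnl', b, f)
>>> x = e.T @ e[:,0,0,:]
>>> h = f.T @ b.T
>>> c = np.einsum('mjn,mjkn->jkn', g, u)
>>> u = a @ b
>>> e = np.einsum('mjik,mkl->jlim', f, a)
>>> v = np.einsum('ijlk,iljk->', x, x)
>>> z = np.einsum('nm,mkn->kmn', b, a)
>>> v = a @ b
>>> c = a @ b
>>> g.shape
(3, 3, 2)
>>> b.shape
(2, 23)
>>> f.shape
(23, 23, 3, 3)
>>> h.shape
(3, 3, 23, 2)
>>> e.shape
(23, 2, 3, 23)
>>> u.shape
(23, 3, 23)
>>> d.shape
(2, 3, 3)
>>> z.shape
(3, 23, 2)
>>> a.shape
(23, 3, 2)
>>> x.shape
(11, 31, 31, 11)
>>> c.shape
(23, 3, 23)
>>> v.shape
(23, 3, 23)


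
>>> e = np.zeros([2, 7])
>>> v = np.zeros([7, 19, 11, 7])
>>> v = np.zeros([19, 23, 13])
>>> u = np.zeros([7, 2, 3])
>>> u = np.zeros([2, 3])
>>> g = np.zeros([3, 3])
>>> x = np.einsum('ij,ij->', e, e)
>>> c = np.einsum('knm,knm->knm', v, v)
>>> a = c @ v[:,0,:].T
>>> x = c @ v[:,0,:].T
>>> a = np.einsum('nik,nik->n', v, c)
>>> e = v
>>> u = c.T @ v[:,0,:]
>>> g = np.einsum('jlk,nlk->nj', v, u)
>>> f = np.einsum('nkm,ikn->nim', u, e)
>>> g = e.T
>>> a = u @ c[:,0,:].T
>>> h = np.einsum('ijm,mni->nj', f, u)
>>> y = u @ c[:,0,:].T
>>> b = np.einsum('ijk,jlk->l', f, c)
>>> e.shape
(19, 23, 13)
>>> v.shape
(19, 23, 13)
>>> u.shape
(13, 23, 13)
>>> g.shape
(13, 23, 19)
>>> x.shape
(19, 23, 19)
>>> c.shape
(19, 23, 13)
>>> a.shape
(13, 23, 19)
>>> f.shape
(13, 19, 13)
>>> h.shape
(23, 19)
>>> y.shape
(13, 23, 19)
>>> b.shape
(23,)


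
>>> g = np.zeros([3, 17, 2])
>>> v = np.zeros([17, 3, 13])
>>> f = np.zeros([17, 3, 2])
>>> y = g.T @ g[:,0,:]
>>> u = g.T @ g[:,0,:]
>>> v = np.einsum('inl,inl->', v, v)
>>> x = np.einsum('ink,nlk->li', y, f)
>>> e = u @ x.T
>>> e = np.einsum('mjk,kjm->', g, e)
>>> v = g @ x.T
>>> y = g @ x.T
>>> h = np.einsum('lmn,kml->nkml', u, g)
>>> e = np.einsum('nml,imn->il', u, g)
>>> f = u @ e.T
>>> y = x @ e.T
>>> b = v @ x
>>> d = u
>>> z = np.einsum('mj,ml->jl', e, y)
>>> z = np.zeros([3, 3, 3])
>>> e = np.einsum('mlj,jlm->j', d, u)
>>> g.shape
(3, 17, 2)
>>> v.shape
(3, 17, 3)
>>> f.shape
(2, 17, 3)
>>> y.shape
(3, 3)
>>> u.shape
(2, 17, 2)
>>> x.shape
(3, 2)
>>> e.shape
(2,)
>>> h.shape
(2, 3, 17, 2)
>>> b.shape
(3, 17, 2)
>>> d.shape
(2, 17, 2)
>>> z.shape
(3, 3, 3)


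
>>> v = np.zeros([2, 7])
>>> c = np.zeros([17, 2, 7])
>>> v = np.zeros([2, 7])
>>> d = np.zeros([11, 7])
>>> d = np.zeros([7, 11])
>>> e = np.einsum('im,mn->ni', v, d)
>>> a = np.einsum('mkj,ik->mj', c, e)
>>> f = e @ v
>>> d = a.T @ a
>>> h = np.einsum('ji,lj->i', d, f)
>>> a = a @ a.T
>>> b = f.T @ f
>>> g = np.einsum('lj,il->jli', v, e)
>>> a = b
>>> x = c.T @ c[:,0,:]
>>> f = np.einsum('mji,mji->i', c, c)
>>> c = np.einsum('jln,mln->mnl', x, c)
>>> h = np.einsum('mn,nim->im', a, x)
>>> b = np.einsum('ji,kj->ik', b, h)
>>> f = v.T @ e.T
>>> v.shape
(2, 7)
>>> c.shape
(17, 7, 2)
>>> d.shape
(7, 7)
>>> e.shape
(11, 2)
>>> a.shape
(7, 7)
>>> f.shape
(7, 11)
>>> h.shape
(2, 7)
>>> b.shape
(7, 2)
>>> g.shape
(7, 2, 11)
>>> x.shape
(7, 2, 7)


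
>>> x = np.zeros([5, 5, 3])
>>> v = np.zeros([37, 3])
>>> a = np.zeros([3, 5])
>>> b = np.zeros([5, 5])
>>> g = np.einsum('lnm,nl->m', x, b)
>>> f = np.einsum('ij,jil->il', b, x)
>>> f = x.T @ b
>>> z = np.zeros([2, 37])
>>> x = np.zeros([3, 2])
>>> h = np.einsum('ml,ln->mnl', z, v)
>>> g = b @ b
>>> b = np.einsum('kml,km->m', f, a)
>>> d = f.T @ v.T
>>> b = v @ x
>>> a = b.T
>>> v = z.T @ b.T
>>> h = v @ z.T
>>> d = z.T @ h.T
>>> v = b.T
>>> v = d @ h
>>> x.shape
(3, 2)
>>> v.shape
(37, 2)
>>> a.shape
(2, 37)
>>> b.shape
(37, 2)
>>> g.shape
(5, 5)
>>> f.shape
(3, 5, 5)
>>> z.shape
(2, 37)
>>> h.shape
(37, 2)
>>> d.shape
(37, 37)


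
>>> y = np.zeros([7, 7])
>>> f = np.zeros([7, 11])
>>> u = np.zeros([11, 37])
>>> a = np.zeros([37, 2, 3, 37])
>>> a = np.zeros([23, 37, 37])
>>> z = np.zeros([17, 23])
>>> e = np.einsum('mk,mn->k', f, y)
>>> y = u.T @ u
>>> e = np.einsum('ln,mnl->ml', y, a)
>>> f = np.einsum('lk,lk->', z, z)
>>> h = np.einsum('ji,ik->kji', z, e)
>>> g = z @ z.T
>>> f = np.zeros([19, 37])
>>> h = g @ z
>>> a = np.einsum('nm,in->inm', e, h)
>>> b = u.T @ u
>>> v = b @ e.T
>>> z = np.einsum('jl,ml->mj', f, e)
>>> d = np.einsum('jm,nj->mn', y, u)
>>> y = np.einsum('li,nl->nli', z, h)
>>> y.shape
(17, 23, 19)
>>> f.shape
(19, 37)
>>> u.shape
(11, 37)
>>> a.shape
(17, 23, 37)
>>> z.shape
(23, 19)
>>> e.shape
(23, 37)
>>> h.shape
(17, 23)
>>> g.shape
(17, 17)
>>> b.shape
(37, 37)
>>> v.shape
(37, 23)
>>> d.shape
(37, 11)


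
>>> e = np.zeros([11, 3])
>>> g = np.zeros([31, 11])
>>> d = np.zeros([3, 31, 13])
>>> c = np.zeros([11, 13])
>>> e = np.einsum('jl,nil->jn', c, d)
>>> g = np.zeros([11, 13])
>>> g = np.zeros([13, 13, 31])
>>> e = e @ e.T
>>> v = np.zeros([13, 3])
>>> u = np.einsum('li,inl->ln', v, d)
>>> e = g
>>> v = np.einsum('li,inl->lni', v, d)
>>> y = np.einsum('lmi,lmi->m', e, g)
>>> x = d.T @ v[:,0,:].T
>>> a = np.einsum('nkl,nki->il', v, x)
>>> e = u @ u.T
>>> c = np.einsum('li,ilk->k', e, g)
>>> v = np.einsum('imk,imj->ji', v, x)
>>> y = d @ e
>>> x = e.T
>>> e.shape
(13, 13)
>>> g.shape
(13, 13, 31)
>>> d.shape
(3, 31, 13)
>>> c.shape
(31,)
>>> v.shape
(13, 13)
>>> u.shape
(13, 31)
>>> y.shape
(3, 31, 13)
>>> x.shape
(13, 13)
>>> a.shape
(13, 3)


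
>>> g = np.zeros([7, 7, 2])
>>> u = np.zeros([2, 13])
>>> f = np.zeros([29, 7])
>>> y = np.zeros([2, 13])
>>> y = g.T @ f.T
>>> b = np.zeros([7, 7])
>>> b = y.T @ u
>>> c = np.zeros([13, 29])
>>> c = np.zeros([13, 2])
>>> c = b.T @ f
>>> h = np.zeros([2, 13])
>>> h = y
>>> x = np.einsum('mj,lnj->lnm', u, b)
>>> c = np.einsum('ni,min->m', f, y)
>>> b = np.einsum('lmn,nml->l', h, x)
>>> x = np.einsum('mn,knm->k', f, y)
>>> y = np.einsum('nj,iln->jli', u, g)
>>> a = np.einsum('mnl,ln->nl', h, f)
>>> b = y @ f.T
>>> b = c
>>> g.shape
(7, 7, 2)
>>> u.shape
(2, 13)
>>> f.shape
(29, 7)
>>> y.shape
(13, 7, 7)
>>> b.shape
(2,)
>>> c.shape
(2,)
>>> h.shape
(2, 7, 29)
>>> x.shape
(2,)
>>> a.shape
(7, 29)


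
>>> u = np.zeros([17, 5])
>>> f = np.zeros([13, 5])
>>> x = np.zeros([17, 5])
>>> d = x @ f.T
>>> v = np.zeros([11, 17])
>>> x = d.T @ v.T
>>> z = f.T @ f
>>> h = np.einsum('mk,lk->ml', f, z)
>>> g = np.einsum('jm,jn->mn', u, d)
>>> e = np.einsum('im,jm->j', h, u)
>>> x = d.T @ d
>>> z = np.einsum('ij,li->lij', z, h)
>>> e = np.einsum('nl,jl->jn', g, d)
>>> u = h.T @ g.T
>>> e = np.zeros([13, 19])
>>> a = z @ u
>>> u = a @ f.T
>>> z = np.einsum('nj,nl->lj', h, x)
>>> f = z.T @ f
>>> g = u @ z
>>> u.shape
(13, 5, 13)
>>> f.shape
(5, 5)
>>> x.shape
(13, 13)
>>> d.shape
(17, 13)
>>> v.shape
(11, 17)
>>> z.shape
(13, 5)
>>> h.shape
(13, 5)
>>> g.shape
(13, 5, 5)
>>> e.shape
(13, 19)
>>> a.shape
(13, 5, 5)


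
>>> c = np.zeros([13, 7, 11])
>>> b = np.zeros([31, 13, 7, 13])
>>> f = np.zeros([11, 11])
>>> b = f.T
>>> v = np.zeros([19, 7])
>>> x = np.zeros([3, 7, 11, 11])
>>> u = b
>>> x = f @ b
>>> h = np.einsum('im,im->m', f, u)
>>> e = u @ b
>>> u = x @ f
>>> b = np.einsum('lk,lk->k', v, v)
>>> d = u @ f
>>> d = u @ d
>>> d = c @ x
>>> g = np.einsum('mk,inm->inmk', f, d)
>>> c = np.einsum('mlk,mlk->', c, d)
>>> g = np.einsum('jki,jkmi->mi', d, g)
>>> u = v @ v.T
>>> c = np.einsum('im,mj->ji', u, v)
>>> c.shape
(7, 19)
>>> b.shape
(7,)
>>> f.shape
(11, 11)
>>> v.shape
(19, 7)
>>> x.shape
(11, 11)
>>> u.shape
(19, 19)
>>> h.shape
(11,)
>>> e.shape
(11, 11)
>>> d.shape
(13, 7, 11)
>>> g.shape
(11, 11)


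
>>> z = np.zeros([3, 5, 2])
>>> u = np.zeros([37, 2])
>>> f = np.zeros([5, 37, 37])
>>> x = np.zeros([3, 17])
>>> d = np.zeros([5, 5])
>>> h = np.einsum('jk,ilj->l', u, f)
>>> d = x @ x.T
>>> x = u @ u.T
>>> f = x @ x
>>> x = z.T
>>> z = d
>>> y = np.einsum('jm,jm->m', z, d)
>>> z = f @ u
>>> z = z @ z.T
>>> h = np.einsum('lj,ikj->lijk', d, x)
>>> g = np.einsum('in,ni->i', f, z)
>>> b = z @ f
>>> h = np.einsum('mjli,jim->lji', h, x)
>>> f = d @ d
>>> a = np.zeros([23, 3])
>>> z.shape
(37, 37)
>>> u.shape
(37, 2)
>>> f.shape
(3, 3)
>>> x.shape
(2, 5, 3)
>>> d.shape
(3, 3)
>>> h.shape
(3, 2, 5)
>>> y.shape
(3,)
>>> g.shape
(37,)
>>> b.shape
(37, 37)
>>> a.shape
(23, 3)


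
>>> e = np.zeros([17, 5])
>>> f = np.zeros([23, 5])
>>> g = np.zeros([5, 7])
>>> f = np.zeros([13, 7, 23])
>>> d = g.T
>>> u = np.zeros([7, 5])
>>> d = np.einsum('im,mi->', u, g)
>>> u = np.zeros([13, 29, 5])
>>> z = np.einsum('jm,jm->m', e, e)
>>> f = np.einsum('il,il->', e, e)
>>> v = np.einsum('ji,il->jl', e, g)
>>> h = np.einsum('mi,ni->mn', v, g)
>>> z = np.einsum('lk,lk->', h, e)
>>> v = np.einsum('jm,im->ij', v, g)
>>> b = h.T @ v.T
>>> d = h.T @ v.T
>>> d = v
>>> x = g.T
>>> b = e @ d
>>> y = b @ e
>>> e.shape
(17, 5)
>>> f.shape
()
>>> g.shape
(5, 7)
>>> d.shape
(5, 17)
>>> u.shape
(13, 29, 5)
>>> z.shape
()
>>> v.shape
(5, 17)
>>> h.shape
(17, 5)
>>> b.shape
(17, 17)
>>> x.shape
(7, 5)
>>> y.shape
(17, 5)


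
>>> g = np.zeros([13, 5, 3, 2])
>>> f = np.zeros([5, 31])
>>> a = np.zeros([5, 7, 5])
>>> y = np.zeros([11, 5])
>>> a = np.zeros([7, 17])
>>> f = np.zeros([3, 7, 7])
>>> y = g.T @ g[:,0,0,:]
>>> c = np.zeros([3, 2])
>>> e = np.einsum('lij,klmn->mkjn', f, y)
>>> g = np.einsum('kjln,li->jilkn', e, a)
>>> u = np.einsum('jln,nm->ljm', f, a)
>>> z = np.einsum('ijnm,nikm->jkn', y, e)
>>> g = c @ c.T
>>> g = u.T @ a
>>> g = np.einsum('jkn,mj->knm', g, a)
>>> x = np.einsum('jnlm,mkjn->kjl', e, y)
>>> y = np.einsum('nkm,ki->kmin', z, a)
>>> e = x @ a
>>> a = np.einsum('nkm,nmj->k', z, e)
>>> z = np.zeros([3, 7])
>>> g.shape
(3, 17, 7)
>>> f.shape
(3, 7, 7)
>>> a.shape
(7,)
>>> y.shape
(7, 5, 17, 3)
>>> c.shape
(3, 2)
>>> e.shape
(3, 5, 17)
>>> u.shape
(7, 3, 17)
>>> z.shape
(3, 7)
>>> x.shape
(3, 5, 7)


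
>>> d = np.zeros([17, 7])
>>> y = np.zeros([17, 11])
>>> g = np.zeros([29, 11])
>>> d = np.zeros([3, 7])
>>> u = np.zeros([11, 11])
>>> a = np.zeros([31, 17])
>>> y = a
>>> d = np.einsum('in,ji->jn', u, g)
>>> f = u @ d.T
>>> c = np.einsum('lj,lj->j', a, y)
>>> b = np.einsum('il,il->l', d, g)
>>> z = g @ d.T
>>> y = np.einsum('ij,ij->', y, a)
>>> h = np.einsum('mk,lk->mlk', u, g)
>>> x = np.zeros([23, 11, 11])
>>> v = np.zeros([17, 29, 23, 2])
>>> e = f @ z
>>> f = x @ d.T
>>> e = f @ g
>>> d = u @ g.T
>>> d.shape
(11, 29)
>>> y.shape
()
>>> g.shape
(29, 11)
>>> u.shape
(11, 11)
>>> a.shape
(31, 17)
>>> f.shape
(23, 11, 29)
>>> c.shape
(17,)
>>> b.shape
(11,)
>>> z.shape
(29, 29)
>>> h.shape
(11, 29, 11)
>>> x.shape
(23, 11, 11)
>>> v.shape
(17, 29, 23, 2)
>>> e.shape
(23, 11, 11)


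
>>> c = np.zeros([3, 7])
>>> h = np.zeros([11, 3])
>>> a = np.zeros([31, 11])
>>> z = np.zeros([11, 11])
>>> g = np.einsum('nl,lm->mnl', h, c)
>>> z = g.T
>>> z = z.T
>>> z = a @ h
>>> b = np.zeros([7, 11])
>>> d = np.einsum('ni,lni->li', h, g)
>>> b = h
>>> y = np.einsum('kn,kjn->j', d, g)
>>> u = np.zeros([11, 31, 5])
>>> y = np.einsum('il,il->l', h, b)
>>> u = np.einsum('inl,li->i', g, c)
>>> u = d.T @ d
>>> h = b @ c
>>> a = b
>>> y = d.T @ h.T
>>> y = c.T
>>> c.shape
(3, 7)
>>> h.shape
(11, 7)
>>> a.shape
(11, 3)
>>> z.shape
(31, 3)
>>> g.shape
(7, 11, 3)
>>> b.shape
(11, 3)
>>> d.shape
(7, 3)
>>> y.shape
(7, 3)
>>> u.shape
(3, 3)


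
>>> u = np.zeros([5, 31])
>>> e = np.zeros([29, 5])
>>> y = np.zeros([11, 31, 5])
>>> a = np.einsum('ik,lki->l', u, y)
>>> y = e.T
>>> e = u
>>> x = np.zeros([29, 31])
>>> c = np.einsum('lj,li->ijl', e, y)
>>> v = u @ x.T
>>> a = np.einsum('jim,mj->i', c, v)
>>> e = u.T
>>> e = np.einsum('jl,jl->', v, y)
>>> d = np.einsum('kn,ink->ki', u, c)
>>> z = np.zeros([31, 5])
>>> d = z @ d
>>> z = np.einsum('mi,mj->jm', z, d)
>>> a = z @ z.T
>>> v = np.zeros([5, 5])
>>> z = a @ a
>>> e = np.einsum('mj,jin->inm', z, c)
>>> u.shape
(5, 31)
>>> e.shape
(31, 5, 29)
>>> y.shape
(5, 29)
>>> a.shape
(29, 29)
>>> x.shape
(29, 31)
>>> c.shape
(29, 31, 5)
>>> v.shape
(5, 5)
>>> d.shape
(31, 29)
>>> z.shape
(29, 29)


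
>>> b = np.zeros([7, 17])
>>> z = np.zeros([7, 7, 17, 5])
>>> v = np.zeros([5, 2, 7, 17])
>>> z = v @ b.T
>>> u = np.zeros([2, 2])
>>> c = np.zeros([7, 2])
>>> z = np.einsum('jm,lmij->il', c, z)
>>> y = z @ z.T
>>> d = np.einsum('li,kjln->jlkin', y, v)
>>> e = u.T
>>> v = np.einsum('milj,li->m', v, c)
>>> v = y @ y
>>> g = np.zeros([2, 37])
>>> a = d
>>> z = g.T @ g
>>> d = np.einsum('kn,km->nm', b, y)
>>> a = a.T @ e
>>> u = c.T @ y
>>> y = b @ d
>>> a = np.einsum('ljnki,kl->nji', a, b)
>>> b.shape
(7, 17)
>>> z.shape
(37, 37)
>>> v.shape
(7, 7)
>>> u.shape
(2, 7)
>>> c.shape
(7, 2)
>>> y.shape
(7, 7)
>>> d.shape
(17, 7)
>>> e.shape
(2, 2)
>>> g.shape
(2, 37)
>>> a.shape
(5, 7, 2)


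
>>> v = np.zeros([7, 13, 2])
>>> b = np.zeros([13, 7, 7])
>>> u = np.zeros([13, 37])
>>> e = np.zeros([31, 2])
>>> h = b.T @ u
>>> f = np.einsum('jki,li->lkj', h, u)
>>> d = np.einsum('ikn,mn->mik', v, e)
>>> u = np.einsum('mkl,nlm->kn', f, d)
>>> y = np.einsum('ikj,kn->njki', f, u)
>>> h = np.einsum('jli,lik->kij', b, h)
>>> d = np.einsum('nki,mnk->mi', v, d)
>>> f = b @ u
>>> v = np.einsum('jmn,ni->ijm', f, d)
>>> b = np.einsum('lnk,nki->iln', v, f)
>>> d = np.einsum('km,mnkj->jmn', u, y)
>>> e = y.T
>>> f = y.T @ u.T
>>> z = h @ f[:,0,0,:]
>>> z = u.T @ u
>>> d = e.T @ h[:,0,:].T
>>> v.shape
(2, 13, 7)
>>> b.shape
(31, 2, 13)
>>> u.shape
(7, 31)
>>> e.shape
(13, 7, 7, 31)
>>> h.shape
(37, 7, 13)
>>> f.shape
(13, 7, 7, 7)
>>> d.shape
(31, 7, 7, 37)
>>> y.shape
(31, 7, 7, 13)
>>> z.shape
(31, 31)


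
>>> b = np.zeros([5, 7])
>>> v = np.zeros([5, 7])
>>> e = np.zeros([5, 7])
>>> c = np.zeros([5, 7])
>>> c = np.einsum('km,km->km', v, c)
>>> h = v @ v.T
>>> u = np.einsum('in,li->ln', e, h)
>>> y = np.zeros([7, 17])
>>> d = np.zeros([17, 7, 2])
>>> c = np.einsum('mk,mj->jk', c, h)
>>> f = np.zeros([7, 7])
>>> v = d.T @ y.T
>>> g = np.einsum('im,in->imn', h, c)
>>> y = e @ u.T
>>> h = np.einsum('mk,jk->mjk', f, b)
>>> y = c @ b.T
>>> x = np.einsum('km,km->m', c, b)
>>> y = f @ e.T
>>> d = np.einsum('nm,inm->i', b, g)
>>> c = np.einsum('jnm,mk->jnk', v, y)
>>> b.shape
(5, 7)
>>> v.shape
(2, 7, 7)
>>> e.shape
(5, 7)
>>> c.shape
(2, 7, 5)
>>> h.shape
(7, 5, 7)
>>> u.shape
(5, 7)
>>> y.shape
(7, 5)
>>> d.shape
(5,)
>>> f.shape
(7, 7)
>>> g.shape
(5, 5, 7)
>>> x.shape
(7,)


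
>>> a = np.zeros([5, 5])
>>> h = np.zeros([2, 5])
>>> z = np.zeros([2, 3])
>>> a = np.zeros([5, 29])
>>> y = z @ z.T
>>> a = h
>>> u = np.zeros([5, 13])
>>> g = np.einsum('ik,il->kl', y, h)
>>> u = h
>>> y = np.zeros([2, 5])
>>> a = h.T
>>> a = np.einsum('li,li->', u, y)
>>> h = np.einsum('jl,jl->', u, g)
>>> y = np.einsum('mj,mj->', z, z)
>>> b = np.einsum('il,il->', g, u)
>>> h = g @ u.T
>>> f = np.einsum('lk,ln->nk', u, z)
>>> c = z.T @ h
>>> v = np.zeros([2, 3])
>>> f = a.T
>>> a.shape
()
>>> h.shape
(2, 2)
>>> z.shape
(2, 3)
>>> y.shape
()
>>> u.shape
(2, 5)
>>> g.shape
(2, 5)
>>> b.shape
()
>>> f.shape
()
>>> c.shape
(3, 2)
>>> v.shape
(2, 3)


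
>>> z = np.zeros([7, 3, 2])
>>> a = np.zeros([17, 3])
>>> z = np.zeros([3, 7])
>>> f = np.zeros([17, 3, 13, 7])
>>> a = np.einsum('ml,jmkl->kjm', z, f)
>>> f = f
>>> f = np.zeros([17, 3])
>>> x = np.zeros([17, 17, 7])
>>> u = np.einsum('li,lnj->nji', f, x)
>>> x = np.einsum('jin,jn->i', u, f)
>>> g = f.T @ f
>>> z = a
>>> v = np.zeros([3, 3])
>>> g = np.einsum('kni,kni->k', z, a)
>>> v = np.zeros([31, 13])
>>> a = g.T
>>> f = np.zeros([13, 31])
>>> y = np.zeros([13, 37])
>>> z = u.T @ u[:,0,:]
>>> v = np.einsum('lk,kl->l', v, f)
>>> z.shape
(3, 7, 3)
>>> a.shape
(13,)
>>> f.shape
(13, 31)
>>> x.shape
(7,)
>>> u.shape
(17, 7, 3)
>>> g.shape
(13,)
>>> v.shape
(31,)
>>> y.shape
(13, 37)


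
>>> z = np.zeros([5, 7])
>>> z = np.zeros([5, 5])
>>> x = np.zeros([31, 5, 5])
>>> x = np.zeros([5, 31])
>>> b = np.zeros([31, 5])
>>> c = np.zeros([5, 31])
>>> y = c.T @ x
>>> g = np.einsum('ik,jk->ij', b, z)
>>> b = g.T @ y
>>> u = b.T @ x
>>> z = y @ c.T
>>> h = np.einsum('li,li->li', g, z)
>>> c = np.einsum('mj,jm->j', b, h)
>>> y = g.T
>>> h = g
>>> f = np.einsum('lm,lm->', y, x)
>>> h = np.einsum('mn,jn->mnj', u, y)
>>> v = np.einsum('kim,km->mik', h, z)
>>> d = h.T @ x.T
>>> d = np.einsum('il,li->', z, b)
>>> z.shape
(31, 5)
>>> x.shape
(5, 31)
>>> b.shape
(5, 31)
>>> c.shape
(31,)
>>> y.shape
(5, 31)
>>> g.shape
(31, 5)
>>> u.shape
(31, 31)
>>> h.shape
(31, 31, 5)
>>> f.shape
()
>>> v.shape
(5, 31, 31)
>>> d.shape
()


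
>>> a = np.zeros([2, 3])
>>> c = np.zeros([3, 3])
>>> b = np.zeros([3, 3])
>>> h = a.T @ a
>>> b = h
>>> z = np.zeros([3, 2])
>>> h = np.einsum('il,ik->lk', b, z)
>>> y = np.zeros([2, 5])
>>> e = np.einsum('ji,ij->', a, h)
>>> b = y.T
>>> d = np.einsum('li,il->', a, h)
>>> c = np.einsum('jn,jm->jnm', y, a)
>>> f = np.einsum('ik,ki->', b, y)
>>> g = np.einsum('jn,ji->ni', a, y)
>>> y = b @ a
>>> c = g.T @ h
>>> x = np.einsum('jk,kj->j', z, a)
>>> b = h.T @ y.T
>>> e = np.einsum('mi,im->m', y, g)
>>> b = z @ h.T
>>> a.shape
(2, 3)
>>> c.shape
(5, 2)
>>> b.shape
(3, 3)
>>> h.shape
(3, 2)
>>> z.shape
(3, 2)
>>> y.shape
(5, 3)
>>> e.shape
(5,)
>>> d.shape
()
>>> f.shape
()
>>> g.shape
(3, 5)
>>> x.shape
(3,)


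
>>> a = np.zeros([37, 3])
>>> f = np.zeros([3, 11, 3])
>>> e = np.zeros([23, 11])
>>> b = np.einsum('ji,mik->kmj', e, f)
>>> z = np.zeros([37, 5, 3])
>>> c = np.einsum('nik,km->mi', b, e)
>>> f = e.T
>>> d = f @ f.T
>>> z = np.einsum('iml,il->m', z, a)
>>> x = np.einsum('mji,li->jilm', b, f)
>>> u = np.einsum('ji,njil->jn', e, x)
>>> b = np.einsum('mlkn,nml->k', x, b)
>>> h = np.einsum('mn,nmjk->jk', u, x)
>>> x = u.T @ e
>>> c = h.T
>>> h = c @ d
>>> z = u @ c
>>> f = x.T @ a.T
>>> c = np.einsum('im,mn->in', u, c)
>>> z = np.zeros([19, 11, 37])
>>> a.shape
(37, 3)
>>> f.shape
(11, 37)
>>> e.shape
(23, 11)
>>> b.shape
(11,)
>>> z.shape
(19, 11, 37)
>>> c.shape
(23, 11)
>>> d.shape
(11, 11)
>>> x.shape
(3, 11)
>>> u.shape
(23, 3)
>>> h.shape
(3, 11)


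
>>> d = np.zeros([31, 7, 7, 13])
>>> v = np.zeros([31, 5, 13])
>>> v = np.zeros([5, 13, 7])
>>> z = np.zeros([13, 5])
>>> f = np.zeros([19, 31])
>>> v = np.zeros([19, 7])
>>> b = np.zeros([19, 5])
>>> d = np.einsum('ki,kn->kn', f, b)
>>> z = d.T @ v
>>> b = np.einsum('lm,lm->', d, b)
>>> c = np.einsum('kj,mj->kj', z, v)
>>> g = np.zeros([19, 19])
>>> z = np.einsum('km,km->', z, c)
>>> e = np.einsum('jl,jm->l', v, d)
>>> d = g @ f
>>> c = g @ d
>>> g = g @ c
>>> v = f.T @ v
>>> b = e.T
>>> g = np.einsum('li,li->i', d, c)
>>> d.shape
(19, 31)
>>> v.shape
(31, 7)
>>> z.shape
()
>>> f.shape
(19, 31)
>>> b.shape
(7,)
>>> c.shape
(19, 31)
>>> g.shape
(31,)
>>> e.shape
(7,)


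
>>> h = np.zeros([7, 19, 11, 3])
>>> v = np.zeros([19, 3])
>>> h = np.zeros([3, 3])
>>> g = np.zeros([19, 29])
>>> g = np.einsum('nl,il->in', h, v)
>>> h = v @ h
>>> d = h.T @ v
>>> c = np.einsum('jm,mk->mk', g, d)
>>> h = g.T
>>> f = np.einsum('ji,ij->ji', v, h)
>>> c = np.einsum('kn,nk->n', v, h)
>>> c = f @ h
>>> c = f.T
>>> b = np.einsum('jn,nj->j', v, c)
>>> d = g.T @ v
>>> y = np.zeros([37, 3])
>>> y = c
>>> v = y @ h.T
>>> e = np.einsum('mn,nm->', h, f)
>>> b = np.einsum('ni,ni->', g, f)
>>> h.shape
(3, 19)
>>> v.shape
(3, 3)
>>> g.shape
(19, 3)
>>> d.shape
(3, 3)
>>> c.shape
(3, 19)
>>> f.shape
(19, 3)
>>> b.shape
()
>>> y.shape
(3, 19)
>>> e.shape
()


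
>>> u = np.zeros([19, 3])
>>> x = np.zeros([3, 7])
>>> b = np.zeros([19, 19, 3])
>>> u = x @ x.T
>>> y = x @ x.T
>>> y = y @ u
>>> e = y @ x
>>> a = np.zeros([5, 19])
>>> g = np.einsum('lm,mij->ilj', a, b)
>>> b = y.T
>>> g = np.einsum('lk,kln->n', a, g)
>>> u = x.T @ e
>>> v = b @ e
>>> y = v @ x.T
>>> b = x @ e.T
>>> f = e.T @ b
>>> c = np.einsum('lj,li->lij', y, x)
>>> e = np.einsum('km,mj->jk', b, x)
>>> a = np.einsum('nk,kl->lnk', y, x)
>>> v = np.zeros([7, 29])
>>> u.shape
(7, 7)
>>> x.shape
(3, 7)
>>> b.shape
(3, 3)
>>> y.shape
(3, 3)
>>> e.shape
(7, 3)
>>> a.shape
(7, 3, 3)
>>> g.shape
(3,)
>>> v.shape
(7, 29)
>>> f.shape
(7, 3)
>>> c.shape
(3, 7, 3)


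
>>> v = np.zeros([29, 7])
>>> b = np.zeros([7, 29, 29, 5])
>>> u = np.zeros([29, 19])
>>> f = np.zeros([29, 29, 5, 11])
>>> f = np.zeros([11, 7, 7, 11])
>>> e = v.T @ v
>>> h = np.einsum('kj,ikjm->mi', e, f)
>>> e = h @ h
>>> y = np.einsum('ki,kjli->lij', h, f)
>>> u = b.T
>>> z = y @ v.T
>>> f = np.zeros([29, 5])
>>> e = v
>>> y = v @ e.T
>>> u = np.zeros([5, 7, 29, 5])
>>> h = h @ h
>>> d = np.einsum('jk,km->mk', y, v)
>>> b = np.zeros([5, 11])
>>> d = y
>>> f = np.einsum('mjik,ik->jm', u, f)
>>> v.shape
(29, 7)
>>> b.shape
(5, 11)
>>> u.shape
(5, 7, 29, 5)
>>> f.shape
(7, 5)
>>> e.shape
(29, 7)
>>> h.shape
(11, 11)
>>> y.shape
(29, 29)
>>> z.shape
(7, 11, 29)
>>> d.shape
(29, 29)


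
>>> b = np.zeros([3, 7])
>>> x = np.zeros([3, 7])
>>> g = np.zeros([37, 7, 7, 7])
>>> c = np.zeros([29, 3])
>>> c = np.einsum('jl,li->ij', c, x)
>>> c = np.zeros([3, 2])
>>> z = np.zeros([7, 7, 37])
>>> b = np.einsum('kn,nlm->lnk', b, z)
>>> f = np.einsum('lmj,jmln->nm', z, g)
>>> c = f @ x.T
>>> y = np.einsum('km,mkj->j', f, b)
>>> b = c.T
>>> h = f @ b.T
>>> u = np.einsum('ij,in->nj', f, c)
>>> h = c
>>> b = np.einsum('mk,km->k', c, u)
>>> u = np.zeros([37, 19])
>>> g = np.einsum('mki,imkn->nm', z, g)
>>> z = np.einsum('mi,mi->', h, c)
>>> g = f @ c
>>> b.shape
(3,)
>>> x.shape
(3, 7)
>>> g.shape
(7, 3)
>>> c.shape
(7, 3)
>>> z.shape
()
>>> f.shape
(7, 7)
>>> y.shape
(3,)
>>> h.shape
(7, 3)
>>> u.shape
(37, 19)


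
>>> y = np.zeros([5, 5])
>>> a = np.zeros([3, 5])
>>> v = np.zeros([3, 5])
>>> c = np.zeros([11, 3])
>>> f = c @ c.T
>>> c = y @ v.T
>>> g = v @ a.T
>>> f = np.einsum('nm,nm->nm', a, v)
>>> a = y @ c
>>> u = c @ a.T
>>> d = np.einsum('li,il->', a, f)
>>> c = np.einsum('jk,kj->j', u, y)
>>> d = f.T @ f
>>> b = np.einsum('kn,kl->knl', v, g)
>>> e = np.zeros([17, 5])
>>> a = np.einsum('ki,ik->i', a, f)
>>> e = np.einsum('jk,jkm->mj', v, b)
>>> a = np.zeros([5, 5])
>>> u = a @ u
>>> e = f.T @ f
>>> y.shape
(5, 5)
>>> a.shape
(5, 5)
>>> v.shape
(3, 5)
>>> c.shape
(5,)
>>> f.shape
(3, 5)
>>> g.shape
(3, 3)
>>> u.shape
(5, 5)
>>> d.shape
(5, 5)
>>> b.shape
(3, 5, 3)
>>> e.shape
(5, 5)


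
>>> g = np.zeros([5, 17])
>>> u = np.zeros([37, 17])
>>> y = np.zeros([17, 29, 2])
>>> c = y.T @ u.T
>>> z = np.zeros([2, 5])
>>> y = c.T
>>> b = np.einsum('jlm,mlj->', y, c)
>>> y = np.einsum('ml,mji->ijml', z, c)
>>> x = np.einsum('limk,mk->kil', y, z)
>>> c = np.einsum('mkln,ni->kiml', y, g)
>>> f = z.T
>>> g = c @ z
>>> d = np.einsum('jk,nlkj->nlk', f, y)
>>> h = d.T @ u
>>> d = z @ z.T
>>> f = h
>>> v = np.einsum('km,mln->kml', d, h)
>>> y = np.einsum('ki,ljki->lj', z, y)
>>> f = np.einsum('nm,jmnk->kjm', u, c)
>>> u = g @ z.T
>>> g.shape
(29, 17, 37, 5)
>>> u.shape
(29, 17, 37, 2)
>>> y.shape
(37, 29)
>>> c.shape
(29, 17, 37, 2)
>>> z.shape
(2, 5)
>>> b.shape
()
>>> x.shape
(5, 29, 37)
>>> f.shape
(2, 29, 17)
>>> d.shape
(2, 2)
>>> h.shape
(2, 29, 17)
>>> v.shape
(2, 2, 29)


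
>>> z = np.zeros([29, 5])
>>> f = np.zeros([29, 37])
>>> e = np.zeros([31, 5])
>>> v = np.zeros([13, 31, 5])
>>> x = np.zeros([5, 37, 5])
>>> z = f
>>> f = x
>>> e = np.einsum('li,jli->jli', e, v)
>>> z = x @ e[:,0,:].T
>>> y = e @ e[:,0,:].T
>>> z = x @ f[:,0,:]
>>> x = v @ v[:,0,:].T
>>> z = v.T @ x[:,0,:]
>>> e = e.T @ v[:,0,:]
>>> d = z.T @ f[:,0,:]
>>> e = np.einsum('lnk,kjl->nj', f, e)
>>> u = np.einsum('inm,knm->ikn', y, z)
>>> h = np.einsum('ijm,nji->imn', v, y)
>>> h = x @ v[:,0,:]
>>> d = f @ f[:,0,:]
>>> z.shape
(5, 31, 13)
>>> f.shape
(5, 37, 5)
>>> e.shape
(37, 31)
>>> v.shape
(13, 31, 5)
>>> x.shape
(13, 31, 13)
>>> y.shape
(13, 31, 13)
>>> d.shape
(5, 37, 5)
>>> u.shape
(13, 5, 31)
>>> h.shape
(13, 31, 5)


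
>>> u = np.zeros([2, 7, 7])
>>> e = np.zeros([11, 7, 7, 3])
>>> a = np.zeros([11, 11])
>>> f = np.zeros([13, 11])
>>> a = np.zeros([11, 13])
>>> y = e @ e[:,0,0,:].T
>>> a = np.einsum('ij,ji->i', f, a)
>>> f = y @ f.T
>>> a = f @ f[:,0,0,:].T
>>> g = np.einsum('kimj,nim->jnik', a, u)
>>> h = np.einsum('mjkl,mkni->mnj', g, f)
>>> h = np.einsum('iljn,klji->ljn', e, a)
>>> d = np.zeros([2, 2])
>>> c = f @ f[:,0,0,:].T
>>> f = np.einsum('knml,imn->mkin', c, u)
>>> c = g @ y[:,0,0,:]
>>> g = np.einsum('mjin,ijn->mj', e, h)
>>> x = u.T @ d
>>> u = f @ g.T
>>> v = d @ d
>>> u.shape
(7, 11, 2, 11)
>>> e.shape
(11, 7, 7, 3)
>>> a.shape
(11, 7, 7, 11)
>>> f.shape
(7, 11, 2, 7)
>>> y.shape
(11, 7, 7, 11)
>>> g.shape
(11, 7)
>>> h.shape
(7, 7, 3)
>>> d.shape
(2, 2)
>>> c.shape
(11, 2, 7, 11)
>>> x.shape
(7, 7, 2)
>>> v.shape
(2, 2)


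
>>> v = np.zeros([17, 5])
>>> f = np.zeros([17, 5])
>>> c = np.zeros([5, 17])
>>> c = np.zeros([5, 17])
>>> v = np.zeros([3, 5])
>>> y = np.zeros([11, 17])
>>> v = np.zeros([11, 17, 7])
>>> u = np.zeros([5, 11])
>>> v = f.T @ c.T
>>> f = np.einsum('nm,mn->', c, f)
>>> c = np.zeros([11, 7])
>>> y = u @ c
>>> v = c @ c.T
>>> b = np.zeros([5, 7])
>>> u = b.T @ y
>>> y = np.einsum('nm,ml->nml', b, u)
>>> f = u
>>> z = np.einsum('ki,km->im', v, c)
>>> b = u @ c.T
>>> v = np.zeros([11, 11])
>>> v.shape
(11, 11)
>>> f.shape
(7, 7)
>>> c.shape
(11, 7)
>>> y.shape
(5, 7, 7)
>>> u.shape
(7, 7)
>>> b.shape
(7, 11)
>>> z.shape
(11, 7)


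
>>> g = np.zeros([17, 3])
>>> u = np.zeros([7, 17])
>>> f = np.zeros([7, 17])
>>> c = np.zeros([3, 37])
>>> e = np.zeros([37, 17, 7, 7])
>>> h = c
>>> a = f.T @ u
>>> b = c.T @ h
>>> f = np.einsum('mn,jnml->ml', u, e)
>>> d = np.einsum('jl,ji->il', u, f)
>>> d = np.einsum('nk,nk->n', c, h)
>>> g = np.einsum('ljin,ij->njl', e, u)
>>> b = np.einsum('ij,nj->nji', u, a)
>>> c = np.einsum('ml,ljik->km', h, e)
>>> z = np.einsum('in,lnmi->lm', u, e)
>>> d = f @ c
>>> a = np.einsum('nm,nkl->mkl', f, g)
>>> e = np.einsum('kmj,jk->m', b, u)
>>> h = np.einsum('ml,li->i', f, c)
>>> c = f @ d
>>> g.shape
(7, 17, 37)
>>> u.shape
(7, 17)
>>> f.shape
(7, 7)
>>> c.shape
(7, 3)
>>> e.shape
(17,)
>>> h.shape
(3,)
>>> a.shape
(7, 17, 37)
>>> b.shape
(17, 17, 7)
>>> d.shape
(7, 3)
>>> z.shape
(37, 7)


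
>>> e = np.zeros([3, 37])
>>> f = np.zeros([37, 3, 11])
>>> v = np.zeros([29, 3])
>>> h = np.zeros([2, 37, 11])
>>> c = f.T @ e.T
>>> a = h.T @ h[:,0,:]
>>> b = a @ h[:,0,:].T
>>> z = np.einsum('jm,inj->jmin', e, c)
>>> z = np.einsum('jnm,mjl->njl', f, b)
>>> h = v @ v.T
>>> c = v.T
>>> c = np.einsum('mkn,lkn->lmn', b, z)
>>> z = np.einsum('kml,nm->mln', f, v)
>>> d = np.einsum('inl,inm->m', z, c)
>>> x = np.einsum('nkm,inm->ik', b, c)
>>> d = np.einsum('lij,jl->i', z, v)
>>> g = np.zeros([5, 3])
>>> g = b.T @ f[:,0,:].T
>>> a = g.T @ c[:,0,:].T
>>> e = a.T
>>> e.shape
(3, 37, 37)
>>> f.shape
(37, 3, 11)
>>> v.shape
(29, 3)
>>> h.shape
(29, 29)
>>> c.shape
(3, 11, 2)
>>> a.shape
(37, 37, 3)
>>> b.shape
(11, 37, 2)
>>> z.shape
(3, 11, 29)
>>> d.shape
(11,)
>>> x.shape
(3, 37)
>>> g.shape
(2, 37, 37)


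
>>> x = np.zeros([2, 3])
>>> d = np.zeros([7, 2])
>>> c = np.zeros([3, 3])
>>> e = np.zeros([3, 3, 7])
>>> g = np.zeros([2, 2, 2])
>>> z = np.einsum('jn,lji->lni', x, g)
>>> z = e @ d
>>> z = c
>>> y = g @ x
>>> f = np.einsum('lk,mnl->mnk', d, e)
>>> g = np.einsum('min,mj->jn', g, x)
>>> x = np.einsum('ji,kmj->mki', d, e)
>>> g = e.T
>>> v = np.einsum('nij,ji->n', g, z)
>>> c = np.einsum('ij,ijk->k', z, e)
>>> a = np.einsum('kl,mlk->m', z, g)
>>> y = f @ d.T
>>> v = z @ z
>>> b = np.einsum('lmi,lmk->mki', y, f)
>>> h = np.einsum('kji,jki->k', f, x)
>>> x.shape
(3, 3, 2)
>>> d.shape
(7, 2)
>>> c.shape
(7,)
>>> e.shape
(3, 3, 7)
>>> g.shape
(7, 3, 3)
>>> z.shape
(3, 3)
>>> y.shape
(3, 3, 7)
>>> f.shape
(3, 3, 2)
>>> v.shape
(3, 3)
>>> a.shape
(7,)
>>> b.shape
(3, 2, 7)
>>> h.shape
(3,)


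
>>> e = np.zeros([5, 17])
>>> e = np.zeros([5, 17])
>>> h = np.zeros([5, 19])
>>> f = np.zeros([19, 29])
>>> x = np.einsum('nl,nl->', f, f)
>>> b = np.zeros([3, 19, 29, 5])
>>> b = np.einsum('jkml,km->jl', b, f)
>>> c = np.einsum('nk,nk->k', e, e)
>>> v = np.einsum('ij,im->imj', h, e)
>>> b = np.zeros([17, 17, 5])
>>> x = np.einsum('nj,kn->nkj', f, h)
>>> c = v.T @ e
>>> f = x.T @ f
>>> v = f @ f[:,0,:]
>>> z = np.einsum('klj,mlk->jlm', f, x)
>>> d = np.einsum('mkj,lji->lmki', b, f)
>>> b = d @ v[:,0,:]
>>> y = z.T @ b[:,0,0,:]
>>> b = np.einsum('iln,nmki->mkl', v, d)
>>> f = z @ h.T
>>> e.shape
(5, 17)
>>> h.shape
(5, 19)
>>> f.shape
(29, 5, 5)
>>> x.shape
(19, 5, 29)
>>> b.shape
(17, 17, 5)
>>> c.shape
(19, 17, 17)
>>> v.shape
(29, 5, 29)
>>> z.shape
(29, 5, 19)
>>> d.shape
(29, 17, 17, 29)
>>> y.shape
(19, 5, 29)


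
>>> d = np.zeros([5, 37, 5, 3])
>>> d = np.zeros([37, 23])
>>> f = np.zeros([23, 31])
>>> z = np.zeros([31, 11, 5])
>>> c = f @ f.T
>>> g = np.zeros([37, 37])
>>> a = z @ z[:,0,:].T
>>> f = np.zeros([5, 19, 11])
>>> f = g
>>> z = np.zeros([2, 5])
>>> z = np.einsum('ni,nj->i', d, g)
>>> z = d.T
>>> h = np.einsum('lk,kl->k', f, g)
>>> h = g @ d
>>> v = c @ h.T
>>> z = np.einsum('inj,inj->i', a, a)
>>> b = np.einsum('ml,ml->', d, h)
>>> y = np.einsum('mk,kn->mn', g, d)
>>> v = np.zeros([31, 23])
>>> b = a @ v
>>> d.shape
(37, 23)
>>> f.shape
(37, 37)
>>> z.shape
(31,)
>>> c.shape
(23, 23)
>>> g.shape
(37, 37)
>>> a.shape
(31, 11, 31)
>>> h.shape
(37, 23)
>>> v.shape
(31, 23)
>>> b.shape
(31, 11, 23)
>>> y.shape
(37, 23)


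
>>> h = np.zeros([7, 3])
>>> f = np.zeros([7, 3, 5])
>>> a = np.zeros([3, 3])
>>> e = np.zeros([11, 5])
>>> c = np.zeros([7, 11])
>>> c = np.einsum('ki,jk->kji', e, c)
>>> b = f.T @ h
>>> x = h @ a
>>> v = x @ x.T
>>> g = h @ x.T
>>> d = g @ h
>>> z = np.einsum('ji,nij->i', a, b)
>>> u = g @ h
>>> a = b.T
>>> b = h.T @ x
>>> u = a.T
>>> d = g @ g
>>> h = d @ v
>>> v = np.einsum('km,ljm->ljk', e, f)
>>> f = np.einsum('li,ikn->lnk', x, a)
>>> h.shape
(7, 7)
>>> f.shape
(7, 5, 3)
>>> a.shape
(3, 3, 5)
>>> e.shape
(11, 5)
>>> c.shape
(11, 7, 5)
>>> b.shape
(3, 3)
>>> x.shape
(7, 3)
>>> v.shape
(7, 3, 11)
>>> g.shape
(7, 7)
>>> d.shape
(7, 7)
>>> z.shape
(3,)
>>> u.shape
(5, 3, 3)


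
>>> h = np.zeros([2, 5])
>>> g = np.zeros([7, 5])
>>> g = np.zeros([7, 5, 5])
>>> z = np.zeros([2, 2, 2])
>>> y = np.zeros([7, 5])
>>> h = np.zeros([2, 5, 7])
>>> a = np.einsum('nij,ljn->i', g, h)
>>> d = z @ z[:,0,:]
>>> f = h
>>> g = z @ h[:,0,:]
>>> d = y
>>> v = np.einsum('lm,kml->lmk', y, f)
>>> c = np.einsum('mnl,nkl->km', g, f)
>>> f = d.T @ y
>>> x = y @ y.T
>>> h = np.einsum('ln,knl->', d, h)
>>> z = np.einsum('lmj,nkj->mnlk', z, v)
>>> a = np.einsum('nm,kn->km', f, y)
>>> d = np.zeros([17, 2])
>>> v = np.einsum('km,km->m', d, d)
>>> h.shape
()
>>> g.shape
(2, 2, 7)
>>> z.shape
(2, 7, 2, 5)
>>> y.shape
(7, 5)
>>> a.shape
(7, 5)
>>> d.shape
(17, 2)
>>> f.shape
(5, 5)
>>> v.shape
(2,)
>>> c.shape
(5, 2)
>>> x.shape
(7, 7)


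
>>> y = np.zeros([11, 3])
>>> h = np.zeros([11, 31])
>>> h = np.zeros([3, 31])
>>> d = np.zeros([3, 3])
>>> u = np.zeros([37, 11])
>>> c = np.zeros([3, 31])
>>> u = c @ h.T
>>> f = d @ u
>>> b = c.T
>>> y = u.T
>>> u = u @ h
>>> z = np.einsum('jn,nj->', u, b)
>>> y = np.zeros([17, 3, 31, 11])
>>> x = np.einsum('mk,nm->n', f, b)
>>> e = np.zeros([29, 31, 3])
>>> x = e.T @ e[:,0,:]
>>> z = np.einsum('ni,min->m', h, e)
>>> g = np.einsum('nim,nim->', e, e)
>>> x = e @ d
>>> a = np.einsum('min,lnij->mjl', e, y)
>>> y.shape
(17, 3, 31, 11)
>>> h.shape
(3, 31)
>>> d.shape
(3, 3)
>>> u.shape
(3, 31)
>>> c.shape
(3, 31)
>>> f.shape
(3, 3)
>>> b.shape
(31, 3)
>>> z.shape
(29,)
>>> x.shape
(29, 31, 3)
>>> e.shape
(29, 31, 3)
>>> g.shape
()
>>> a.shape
(29, 11, 17)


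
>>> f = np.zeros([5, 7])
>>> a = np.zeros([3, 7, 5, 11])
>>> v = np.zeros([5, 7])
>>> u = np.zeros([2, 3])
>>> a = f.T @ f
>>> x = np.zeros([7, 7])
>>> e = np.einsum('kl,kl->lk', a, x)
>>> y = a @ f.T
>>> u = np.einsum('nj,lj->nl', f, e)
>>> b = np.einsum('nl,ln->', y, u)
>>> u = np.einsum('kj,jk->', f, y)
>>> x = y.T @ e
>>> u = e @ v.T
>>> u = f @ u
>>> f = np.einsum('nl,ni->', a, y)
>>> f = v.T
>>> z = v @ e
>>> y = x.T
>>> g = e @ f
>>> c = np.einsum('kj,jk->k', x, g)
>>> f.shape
(7, 5)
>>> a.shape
(7, 7)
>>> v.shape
(5, 7)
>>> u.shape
(5, 5)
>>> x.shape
(5, 7)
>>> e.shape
(7, 7)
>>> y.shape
(7, 5)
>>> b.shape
()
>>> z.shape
(5, 7)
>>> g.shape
(7, 5)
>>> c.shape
(5,)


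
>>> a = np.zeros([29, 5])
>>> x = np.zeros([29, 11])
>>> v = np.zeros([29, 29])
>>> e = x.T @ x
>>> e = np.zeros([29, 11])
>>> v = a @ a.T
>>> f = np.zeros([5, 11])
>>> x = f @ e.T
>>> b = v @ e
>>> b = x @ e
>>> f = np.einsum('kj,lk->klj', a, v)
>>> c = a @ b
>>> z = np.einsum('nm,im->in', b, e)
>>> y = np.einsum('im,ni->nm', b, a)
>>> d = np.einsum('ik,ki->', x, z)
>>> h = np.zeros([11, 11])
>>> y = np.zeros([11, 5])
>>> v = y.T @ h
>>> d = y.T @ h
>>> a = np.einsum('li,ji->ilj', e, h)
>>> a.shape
(11, 29, 11)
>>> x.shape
(5, 29)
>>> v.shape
(5, 11)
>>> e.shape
(29, 11)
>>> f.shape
(29, 29, 5)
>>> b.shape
(5, 11)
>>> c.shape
(29, 11)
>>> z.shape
(29, 5)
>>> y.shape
(11, 5)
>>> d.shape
(5, 11)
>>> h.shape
(11, 11)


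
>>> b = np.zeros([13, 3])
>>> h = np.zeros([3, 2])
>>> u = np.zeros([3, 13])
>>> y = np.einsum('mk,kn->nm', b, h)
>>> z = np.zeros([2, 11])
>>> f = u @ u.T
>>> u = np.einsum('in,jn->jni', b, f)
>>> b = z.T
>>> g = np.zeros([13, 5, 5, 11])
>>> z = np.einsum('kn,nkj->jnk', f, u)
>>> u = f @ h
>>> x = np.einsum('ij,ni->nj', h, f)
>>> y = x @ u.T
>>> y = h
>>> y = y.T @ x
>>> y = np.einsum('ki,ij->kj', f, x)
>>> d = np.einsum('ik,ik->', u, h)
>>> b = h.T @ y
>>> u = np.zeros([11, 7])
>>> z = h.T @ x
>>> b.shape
(2, 2)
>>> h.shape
(3, 2)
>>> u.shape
(11, 7)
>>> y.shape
(3, 2)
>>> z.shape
(2, 2)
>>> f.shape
(3, 3)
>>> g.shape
(13, 5, 5, 11)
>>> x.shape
(3, 2)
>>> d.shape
()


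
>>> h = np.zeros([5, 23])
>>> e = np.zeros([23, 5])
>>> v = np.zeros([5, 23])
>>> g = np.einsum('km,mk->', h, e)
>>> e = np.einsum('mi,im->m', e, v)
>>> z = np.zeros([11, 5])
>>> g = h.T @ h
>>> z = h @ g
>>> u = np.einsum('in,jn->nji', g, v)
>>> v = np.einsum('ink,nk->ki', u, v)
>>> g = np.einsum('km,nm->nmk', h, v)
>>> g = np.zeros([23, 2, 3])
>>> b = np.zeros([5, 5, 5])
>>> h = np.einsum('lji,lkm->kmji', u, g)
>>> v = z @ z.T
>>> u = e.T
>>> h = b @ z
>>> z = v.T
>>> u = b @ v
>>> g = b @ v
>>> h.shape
(5, 5, 23)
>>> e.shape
(23,)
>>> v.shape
(5, 5)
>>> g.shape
(5, 5, 5)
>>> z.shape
(5, 5)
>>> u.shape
(5, 5, 5)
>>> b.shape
(5, 5, 5)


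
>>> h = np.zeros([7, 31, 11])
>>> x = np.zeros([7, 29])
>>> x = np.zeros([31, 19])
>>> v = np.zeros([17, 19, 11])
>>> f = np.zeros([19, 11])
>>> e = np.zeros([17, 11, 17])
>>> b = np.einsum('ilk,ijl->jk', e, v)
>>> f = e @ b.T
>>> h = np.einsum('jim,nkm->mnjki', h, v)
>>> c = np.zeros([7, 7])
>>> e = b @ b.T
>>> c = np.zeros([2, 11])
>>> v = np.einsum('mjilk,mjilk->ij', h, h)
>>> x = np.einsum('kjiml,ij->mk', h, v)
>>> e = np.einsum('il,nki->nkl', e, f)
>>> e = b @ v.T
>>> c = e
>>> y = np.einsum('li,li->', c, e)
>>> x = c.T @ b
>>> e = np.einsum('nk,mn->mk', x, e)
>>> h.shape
(11, 17, 7, 19, 31)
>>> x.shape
(7, 17)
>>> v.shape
(7, 17)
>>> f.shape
(17, 11, 19)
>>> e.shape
(19, 17)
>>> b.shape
(19, 17)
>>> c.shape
(19, 7)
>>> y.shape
()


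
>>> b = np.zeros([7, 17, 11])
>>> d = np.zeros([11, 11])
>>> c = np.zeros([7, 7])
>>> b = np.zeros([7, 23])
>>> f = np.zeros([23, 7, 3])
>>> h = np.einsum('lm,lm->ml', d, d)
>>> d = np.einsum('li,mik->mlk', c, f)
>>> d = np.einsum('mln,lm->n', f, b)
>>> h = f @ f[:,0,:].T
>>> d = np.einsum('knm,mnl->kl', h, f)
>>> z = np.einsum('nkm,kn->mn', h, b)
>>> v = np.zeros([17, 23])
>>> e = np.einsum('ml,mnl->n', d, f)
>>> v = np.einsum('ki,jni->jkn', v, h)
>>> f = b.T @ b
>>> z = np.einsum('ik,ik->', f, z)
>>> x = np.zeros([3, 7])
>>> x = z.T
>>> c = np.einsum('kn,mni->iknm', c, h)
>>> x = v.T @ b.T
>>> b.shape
(7, 23)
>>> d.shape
(23, 3)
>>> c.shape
(23, 7, 7, 23)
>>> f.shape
(23, 23)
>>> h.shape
(23, 7, 23)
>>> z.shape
()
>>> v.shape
(23, 17, 7)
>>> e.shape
(7,)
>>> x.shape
(7, 17, 7)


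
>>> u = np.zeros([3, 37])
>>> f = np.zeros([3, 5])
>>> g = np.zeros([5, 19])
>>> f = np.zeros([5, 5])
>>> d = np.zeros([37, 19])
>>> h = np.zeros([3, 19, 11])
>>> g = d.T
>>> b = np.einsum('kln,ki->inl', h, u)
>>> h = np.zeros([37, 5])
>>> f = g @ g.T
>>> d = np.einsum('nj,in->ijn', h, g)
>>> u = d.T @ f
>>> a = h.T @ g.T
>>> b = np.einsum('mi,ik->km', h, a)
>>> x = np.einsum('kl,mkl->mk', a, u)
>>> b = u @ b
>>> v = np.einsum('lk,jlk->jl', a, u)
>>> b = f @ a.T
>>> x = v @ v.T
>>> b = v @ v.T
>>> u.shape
(37, 5, 19)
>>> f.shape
(19, 19)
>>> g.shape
(19, 37)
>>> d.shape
(19, 5, 37)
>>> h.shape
(37, 5)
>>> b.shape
(37, 37)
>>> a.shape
(5, 19)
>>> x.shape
(37, 37)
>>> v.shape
(37, 5)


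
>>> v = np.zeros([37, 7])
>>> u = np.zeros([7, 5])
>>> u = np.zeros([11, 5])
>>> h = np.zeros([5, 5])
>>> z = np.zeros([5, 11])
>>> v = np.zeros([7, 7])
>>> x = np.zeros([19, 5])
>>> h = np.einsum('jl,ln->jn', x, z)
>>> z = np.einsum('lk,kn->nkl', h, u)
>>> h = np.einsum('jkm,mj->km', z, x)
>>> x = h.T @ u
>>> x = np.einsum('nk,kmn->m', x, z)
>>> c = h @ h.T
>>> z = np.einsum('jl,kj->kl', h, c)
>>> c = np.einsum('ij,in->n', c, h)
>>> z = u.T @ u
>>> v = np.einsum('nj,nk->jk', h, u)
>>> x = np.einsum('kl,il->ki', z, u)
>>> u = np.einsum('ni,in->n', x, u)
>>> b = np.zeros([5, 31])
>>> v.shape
(19, 5)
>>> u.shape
(5,)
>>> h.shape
(11, 19)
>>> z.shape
(5, 5)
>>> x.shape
(5, 11)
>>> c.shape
(19,)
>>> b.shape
(5, 31)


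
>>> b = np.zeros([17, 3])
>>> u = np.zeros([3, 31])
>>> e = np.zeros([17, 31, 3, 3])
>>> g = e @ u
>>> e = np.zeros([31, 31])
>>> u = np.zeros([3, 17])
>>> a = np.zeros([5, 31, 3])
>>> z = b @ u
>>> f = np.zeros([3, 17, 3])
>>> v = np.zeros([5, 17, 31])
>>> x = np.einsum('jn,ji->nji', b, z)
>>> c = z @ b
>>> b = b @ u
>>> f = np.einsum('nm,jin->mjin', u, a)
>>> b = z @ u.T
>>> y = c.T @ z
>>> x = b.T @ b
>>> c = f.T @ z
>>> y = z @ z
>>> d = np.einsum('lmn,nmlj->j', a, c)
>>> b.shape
(17, 3)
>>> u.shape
(3, 17)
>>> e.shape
(31, 31)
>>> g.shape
(17, 31, 3, 31)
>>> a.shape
(5, 31, 3)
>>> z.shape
(17, 17)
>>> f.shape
(17, 5, 31, 3)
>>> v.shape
(5, 17, 31)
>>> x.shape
(3, 3)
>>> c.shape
(3, 31, 5, 17)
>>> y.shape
(17, 17)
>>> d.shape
(17,)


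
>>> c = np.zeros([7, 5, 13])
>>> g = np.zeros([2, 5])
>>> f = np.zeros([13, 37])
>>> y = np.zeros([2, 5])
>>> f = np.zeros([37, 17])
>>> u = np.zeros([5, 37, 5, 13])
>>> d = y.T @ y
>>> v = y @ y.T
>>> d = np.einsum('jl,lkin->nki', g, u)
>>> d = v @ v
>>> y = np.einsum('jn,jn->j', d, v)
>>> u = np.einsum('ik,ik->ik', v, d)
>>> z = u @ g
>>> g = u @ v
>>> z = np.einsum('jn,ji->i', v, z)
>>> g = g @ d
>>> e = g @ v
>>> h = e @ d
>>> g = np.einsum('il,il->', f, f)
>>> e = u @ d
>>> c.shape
(7, 5, 13)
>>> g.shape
()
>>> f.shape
(37, 17)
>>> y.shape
(2,)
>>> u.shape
(2, 2)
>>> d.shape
(2, 2)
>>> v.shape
(2, 2)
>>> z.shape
(5,)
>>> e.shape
(2, 2)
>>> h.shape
(2, 2)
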